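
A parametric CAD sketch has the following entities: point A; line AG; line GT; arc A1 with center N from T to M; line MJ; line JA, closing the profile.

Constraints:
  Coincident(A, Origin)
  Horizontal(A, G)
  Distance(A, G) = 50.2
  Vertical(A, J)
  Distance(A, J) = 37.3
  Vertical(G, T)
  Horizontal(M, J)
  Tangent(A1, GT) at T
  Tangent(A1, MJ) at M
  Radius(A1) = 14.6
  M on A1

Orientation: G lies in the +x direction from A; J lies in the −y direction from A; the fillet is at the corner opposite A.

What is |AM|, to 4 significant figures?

51.56

The virtual corner opposite A is at (50.20, -37.30). Tangency of A1 to GT means the radius NT is perpendicular to GT and the tangent condition forces NM to be normal to MJ, with radius 14.6, so the center N sits 14.6 in from both sides at N = (35.60, -22.70). That places the tangent points at T = (50.20, -22.70) on GT and M = (35.60, -37.30) on MJ. Then |AM| = |M − A| = 51.56.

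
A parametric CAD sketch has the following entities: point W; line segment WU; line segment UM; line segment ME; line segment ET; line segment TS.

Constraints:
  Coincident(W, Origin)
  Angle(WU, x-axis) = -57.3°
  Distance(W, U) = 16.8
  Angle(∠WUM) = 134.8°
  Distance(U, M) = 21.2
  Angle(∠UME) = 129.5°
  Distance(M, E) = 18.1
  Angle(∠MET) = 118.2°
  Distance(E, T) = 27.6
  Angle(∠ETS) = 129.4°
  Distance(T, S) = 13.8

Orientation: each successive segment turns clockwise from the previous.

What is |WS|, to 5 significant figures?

37.912

W is at the origin; WU runs at -57.3° with length 16.8, so U = (9.0760, -14.137). ∠WUM = 134.8° gives UM at -102.50° from the x-axis; with |UM| = 21.2, M = (4.4875, -34.835). ∠UME = 129.5° gives ME at -153.00° from the x-axis; with |ME| = 18.1, E = (-11.640, -43.052). ∠MET = 118.2° gives ET at 145.20° from the x-axis; with |ET| = 27.6, T = (-34.303, -27.300). ∠ETS = 129.4° gives TS at 94.600° from the x-axis; with |TS| = 13.8, S = (-35.410, -13.545). Then |WS| = |S − W| = 37.912.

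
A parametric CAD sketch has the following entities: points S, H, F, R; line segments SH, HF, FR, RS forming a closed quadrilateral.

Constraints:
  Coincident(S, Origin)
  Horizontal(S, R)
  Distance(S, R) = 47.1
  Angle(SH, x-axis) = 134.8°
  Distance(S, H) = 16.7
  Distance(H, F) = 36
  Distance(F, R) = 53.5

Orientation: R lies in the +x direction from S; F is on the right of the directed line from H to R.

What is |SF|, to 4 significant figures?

22.66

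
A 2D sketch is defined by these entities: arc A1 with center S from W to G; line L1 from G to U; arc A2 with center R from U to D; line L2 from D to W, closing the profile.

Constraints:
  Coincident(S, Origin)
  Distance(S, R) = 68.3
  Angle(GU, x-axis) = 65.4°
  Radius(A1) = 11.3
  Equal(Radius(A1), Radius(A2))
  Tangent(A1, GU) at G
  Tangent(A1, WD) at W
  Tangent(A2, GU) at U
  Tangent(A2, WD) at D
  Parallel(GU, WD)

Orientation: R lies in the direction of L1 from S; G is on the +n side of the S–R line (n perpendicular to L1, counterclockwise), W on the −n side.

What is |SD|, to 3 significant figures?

69.2

The slot axis is L1's direction at 65.4°, so u = (cos 65.4°, sin 65.4°) = (0.416, 0.909) and n = (−sin 65.4°, cos 65.4°) = (-0.909, 0.416). S is at the origin and R lies 68.3 along u from S, so R = 68.3·u = (28.4, 62.1). Tangency of A1 to both parallel lines with radius 11.3 puts G and W at S ± 11.3·n: G = (-10.3, 4.70), W = (10.3, -4.70). Equal radii place U and D the same way about R: U = R + 11.3·n = (18.2, 66.8), D = R − 11.3·n = (38.7, 57.4). Then |SD| = |D − S| = 69.2.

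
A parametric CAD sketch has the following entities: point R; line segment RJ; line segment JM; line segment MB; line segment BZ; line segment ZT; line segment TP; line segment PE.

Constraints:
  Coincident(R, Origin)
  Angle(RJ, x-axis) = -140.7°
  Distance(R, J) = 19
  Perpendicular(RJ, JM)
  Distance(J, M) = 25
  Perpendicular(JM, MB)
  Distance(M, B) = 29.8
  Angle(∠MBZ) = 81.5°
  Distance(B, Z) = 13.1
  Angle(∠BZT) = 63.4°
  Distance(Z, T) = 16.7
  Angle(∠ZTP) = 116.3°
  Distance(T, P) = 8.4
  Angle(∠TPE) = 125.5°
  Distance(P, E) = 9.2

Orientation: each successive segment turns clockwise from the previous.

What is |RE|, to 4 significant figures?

34.40

∠ZTP = 116.3° gives TP at 120.5° from the x-axis; with |TP| = 8.4, P = (-21.69, 20.95). ∠TPE = 125.5° gives PE at 66.00° from the x-axis; with |PE| = 9.2, E = (-17.95, 29.35). Then |RE| = |E − R| = 34.40.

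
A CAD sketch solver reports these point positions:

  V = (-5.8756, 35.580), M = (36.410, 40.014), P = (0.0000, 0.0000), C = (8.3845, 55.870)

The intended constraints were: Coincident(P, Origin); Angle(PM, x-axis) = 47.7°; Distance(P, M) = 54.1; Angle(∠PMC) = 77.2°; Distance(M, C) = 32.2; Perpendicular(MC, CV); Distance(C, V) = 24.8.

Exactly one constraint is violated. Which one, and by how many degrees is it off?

Perpendicular(MC, CV) — off by 5.60°.

P = (0.00, 0.00) ✓; PM at 47.70° ✓; |PM| = 54.10 ✓; ∠PMC = 77.20° ✓; |MC| = 32.20 ✓; ∠(MC, CV) = 84.40° ✗; |CV| = 24.80 ✓.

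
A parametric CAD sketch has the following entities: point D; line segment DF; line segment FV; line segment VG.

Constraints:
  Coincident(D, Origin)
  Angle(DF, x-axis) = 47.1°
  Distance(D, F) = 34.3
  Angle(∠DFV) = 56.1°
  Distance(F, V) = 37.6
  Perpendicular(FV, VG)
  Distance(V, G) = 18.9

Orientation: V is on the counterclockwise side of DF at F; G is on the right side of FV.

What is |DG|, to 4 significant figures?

50.84

D is at the origin; DF runs at 47.1° with length 34.3, so F = 34.3·(cos 47.1°, sin 47.1°) = (23.35, 25.13). ∠DFV = 56.1°, so FV runs at 47.1° + (180° − 56.1°) = 171.0° from the x-axis; with |FV| = 37.6, V = F + 37.6·(cos 171.0°, sin 171.0°) = (-13.79, 31.01). FV is perpendicular to VG; with |VG| = 18.9 on the right of FV, G = V + 18.9·(0.1564, 0.9877) = (-10.83, 49.68). Then |DG| = |G − D| = 50.84.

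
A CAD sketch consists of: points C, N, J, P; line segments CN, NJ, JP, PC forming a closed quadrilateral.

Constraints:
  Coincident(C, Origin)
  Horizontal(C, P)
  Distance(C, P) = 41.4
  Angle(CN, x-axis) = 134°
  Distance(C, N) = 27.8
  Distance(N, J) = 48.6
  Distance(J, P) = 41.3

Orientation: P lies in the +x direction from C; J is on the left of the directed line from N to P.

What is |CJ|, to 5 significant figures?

46.080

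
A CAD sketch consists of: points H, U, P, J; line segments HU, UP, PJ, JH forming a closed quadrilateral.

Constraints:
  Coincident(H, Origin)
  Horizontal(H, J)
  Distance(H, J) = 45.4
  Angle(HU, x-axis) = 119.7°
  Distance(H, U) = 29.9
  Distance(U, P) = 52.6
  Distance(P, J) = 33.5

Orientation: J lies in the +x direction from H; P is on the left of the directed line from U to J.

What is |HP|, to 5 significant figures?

49.546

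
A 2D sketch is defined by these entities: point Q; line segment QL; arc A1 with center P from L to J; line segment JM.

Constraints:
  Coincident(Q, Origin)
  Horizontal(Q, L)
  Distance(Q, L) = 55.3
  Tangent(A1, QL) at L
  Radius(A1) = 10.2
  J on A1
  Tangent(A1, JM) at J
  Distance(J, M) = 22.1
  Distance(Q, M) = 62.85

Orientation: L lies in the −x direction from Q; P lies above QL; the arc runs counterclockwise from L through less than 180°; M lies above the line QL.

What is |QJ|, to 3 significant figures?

47.6

Checks: |PJ| = 10.20 ✓; ∠(PJ, JM) = 90.00° ✓; |JM| = 22.10 ✓; |QM| = 62.85 ✓.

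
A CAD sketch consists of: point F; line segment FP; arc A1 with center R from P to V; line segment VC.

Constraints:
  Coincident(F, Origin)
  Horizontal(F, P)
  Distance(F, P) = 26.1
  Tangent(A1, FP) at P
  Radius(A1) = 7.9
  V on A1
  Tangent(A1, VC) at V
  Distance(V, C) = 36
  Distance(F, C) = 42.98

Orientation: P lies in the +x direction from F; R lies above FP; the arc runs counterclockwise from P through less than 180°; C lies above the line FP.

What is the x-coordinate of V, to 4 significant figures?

32.45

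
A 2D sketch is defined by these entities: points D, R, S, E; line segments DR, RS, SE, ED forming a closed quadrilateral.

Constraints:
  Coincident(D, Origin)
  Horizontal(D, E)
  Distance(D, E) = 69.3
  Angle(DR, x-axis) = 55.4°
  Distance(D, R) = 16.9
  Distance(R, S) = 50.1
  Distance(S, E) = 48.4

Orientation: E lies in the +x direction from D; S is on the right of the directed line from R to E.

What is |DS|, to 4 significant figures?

44.50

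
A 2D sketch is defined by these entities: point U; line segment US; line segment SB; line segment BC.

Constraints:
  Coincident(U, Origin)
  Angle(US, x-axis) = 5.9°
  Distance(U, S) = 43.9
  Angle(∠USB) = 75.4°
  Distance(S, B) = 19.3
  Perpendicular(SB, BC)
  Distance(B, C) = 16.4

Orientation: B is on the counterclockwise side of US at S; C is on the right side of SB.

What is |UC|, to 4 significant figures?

59.46

∠USB = 75.4°, so SB runs at 5.9° + (180° − 75.4°) = 110.5° from the x-axis; with |SB| = 19.3, B = S + 19.3·(cos 110.5°, sin 110.5°) = (36.91, 22.59). SB ⟂ BC; with |BC| = 16.4 on the right of SB, C = B + 16.4·(0.9367, 0.3502) = (52.27, 28.33). Then |UC| = |C − U| = 59.46.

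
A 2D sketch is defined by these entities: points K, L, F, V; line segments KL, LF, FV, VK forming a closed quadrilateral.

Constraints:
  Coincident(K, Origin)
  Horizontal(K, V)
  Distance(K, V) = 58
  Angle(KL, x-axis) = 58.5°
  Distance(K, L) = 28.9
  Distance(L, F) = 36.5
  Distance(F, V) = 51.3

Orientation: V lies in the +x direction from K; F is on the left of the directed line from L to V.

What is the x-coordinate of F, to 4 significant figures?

42.40

Checks: |LF| = 36.50 ✓; |FV| = 51.30 ✓.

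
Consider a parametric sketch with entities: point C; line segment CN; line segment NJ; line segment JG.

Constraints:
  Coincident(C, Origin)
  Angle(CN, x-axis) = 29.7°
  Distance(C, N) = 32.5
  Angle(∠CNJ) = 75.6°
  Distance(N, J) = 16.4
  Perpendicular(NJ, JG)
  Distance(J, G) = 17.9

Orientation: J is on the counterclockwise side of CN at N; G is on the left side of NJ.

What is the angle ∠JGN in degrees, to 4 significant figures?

42.50°

C is at the origin; CN runs at 29.7° with length 32.5, so N = 32.5·(cos 29.7°, sin 29.7°) = (28.23, 16.10). ∠CNJ = 75.6°, so NJ runs at 29.7° + (180° − 75.6°) = 134.1° from the x-axis; with |NJ| = 16.4, J = N + 16.4·(cos 134.1°, sin 134.1°) = (16.82, 27.88). The perpendicularity gives JG at right angles to NJ; with |JG| = 17.9 on the left of NJ, G = J + 17.9·(-0.7181, -0.6959) = (3.963, 15.42). Then cos ∠JGN = GJ·GN / (|GJ||GN|), giving 42.50°.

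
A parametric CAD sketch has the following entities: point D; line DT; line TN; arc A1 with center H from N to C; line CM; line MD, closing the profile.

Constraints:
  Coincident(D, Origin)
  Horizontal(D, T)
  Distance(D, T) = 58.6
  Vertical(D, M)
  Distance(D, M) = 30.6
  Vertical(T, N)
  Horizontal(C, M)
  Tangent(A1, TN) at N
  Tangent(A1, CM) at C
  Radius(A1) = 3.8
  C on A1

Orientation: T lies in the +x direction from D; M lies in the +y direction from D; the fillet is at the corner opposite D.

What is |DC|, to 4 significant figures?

62.76

D is at the origin; D and T share the same y with |DT| = 58.6 and T on the +x side, so T = (58.60, 0.000). DM is vertical with |DM| = 30.6 and M on the +y side, so M = (0.000, 30.60). The virtual corner opposite D is at (58.60, 30.60). The tangent condition forces HN to be normal to TN and tangency of A1 to CM means the radius HC is perpendicular to CM, with radius 3.8, so the center H sits 3.8 in from both sides at H = (54.80, 26.80). That places the tangent points at N = (58.60, 26.80) on TN and C = (54.80, 30.60) on CM. Then |DC| = |C − D| = 62.76.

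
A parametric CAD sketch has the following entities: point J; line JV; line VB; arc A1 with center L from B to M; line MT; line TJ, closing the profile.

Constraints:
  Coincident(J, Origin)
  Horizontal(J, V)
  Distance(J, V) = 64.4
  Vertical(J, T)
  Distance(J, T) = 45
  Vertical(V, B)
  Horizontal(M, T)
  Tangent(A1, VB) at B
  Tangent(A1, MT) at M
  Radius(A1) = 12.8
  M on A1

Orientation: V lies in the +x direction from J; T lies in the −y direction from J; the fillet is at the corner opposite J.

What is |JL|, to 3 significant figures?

60.8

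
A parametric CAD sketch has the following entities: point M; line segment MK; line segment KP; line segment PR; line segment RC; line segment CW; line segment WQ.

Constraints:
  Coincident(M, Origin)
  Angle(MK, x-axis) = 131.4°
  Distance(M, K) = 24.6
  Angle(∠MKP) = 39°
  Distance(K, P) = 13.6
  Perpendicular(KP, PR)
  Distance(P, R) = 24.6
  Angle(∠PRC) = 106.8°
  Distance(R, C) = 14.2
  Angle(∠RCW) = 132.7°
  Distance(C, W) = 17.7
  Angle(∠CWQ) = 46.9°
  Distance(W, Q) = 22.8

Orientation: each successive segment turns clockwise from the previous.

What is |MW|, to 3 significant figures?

34.6

M is at the origin; MK runs at 131.4° with length 24.6, so K = (-16.3, 18.5). ∠MKP = 39.0° gives KP at -9.60° from the x-axis; with |KP| = 13.6, P = (-2.86, 16.2). KP ⟂ PR, so PR runs at -99.6°; with |PR| = 24.6, R = (-6.96, -8.07). ∠PRC = 106.8° gives RC at -173° from the x-axis; with |RC| = 14.2, C = (-21.0, -9.85). ∠RCW = 132.7° gives CW at 140° from the x-axis; with |CW| = 17.7, W = (-34.6, 1.55). Then |MW| = |W − M| = 34.6.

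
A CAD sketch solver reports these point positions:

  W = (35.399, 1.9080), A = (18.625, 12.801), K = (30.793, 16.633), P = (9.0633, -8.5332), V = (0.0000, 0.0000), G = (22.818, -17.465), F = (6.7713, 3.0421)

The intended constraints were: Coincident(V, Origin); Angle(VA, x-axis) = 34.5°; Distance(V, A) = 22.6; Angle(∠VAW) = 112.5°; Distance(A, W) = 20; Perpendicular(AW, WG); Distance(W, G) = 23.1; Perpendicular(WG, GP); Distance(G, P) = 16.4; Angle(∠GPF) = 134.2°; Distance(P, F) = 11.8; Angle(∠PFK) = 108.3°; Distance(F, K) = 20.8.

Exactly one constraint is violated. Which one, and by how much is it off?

Distance(F, K) = 20.8 — off by 6.80.

V = (0.00, 0.00) ✓; VA at 34.50° ✓; |VA| = 22.60 ✓; ∠VAW = 112.5° ✓; |AW| = 20.00 ✓; ∠(AW, WG) = 90.00° ✓; |WG| = 23.10 ✓; ∠(WG, GP) = 90.00° ✓; |GP| = 16.40 ✓; ∠GPF = 134.2° ✓; |PF| = 11.80 ✓; ∠PFK = 108.3° ✓; |FK| = 27.60 ✗.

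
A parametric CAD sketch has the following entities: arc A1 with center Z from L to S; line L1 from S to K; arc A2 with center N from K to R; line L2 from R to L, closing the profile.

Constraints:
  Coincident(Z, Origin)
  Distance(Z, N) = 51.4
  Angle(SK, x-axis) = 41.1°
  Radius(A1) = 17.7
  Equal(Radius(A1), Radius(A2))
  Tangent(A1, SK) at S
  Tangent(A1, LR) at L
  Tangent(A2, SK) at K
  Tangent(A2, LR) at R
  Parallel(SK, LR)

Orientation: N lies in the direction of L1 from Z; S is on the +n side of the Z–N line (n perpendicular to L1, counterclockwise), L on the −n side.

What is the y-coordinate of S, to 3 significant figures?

13.3

The slot axis is L1's direction at 41.1°, so u = (cos 41.1°, sin 41.1°) = (0.754, 0.657) and n = (−sin 41.1°, cos 41.1°) = (-0.657, 0.754). Z is at the origin and N lies 51.4 along u from Z, so N = 51.4·u = (38.7, 33.8). Tangency of A1 to both parallel lines with radius 17.7 puts S and L at Z ± 17.7·n: S = (-11.6, 13.3), L = (11.6, -13.3). So S.y = 13.3.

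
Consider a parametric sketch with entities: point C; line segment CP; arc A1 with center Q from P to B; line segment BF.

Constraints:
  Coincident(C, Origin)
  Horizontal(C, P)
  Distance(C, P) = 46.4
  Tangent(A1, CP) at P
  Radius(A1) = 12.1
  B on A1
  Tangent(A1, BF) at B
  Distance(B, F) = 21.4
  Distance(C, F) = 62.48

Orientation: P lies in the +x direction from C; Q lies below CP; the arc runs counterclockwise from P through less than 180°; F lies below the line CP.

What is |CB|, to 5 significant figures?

42.110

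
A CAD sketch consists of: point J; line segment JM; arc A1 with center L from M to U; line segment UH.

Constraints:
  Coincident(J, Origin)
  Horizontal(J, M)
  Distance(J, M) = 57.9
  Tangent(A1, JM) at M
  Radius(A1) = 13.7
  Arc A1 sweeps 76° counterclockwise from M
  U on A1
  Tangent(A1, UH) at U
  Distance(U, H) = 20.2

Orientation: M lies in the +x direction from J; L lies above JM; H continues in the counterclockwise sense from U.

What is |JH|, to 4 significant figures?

81.78

J is at the origin; JM is horizontal with |JM| = 57.9 and M on the +x side, so M = (57.90, 0.000). Since A1 is tangent to JM there, LM ⟂ JM, so L = M + (0, 13.7) = (57.90, 13.70). On A1, M sits at bearing -90° from L; a 76° counterclockwise sweep puts U at bearing -14°, so U = L + 13.7·(cos -14°, sin -14°) = (71.19, 10.39). A1 meets UH tangentially, so LU is at right angles to UH, so UH runs along (−sin -14°, cos -14°); with |UH| = 20.2, H = (76.08, 29.99). Then |JH| = |H − J| = 81.78.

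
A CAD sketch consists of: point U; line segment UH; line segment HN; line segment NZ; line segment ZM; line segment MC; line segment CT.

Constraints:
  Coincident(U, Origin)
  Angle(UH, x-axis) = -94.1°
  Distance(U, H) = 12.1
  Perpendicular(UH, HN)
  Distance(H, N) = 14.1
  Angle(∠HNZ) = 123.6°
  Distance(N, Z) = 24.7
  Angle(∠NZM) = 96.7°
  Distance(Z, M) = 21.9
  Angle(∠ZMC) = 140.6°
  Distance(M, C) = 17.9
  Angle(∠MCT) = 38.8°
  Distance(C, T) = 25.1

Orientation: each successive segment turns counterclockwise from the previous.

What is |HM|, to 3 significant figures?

36.5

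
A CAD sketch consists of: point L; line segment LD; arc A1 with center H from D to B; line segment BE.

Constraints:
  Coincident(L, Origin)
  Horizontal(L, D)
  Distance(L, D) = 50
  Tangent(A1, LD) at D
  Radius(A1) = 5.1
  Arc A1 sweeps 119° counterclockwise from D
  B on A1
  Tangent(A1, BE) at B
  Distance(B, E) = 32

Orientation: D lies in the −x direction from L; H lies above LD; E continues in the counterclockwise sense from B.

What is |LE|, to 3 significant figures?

70.7

L is at the origin; LD is horizontal with |LD| = 50.0 and D on the −x side, so D = (-50.0, 0.00). Tangency of A1 to LD means the radius HD is perpendicular to LD, so H = D + (0, 5.1) = (-50.0, 5.10). On A1, D sits at bearing -90° from H; a 119° counterclockwise sweep puts B at bearing 29°, so B = H + 5.1·(cos 29°, sin 29°) = (-45.5, 7.57). The tangent condition forces HB to be normal to BE, so BE runs along (−sin 29°, cos 29°); with |BE| = 32.0, E = (-61.1, 35.6). Then |LE| = |E − L| = 70.7.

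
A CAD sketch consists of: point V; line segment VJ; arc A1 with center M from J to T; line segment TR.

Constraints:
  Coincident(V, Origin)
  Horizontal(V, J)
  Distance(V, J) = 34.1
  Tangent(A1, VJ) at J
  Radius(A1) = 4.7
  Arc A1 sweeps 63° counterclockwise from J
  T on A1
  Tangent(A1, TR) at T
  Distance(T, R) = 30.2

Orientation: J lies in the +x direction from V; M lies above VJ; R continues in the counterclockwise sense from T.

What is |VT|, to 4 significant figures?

38.37

V is at the origin; V and J share the same y with |VJ| = 34.1 and J on the +x side, so J = (34.10, 0.000). Tangency of A1 to VJ means the radius MJ is perpendicular to VJ, so M = J + (0, 4.7) = (34.10, 4.700). On A1, J sits at bearing -90° from M; a 63° counterclockwise sweep puts T at bearing -27°, so T = M + 4.7·(cos -27°, sin -27°) = (38.29, 2.566). Then |VT| = |T − V| = 38.37.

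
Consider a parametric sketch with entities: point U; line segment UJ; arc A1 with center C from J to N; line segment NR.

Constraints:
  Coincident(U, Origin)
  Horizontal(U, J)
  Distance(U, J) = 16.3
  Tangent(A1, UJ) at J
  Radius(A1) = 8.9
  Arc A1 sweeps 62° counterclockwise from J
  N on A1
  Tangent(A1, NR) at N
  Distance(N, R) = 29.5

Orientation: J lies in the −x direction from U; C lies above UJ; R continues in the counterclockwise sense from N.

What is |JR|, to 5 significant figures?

37.655

U is at the origin; U and J share the same y with |UJ| = 16.3 and J on the −x side, so J = (-16.300, 0.0000). A1 meets UJ tangentially, so CJ is at right angles to UJ, so C = J + (0, 8.9) = (-16.300, 8.9000). On A1, J sits at bearing -90° from C; a 62° counterclockwise sweep puts N at bearing -28°, so N = C + 8.9·(cos -28°, sin -28°) = (-8.4418, 4.7217). Tangency of A1 to NR means the radius CN is perpendicular to NR, so NR runs along (−sin -28°, cos -28°); with |NR| = 29.5, R = (5.4076, 30.769). Then |JR| = |R − J| = 37.655.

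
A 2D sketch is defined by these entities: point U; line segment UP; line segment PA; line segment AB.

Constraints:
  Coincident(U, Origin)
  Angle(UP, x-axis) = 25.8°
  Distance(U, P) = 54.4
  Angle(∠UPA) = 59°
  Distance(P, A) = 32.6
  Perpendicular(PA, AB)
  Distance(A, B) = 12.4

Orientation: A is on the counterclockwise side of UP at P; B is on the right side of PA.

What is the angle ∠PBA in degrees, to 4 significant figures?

69.17°

U is at the origin; UP runs at 25.8° with length 54.4, so P = 54.4·(cos 25.8°, sin 25.8°) = (48.98, 23.68). ∠UPA = 59.0°, so PA runs at 25.8° + (180° − 59.0°) = 146.8° from the x-axis; with |PA| = 32.6, A = P + 32.6·(cos 146.8°, sin 146.8°) = (21.70, 41.53). PA is perpendicular to AB; with |AB| = 12.4 on the right of PA, B = A + 12.4·(0.5476, 0.8368) = (28.49, 51.90). Then cos ∠PBA = BP·BA / (|BP||BA|), giving 69.17°.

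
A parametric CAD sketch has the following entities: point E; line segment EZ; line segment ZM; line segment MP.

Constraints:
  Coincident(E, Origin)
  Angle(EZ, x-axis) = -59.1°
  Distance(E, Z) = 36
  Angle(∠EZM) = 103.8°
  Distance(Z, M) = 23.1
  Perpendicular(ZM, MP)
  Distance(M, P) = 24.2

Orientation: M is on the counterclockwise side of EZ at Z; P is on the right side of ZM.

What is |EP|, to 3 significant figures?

67.1

∠EZM = 103.8°, so ZM runs at -59.1° + (180° − 103.8°) = 17.1° from the x-axis; with |ZM| = 23.1, M = Z + 23.1·(cos 17.1°, sin 17.1°) = (40.6, -24.1). ZM is perpendicular to MP; with |MP| = 24.2 on the right of ZM, P = M + 24.2·(0.294, -0.956) = (47.7, -47.2). Then |EP| = |P − E| = 67.1.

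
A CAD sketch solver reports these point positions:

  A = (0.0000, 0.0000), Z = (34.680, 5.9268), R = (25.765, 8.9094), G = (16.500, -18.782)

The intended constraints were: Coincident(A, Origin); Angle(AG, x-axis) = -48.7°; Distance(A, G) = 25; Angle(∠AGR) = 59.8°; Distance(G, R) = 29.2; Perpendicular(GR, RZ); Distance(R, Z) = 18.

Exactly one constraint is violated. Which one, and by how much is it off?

Distance(R, Z) = 18 — off by 8.60.

A = (0.00, 0.00) ✓; AG at -48.70° ✓; |AG| = 25.00 ✓; ∠AGR = 59.80° ✓; |GR| = 29.20 ✓; ∠(GR, RZ) = 90.00° ✓; |RZ| = 9.401 ✗.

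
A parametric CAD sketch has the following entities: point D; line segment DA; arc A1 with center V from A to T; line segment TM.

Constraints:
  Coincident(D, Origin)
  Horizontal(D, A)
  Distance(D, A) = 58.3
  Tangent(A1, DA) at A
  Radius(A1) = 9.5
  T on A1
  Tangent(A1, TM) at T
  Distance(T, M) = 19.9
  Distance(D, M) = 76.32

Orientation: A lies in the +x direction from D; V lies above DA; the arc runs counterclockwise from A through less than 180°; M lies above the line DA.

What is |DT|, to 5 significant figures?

68.088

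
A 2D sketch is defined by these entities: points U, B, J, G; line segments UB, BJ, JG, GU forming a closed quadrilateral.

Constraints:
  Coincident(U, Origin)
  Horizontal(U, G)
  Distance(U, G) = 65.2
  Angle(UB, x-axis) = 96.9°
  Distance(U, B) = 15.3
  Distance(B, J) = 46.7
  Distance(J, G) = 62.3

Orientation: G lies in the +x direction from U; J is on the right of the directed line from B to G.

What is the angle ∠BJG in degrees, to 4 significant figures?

76.71°

Checks: |BJ| = 46.70 ✓; |JG| = 62.30 ✓.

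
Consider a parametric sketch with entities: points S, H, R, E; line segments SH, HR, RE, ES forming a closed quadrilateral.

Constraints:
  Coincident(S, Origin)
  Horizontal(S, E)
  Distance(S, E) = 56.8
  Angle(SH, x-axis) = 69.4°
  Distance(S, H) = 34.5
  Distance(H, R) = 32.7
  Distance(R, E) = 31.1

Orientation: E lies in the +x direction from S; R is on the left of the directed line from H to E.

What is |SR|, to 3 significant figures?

53.0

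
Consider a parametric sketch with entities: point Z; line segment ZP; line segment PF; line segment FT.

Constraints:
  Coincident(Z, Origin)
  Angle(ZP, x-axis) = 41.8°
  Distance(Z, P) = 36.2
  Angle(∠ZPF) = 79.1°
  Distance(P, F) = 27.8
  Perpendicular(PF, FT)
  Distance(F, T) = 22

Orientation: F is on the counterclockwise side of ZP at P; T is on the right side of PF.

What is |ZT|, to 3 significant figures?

61.2

∠ZPF = 79.1°, so PF runs at 41.8° + (180° − 79.1°) = 143° from the x-axis; with |PF| = 27.8, F = P + 27.8·(cos 143°, sin 143°) = (4.87, 41.0). PF is perpendicular to FT; with |FT| = 22.0 on the right of PF, T = F + 22.0·(0.606, 0.795) = (18.2, 58.5). Then |ZT| = |T − Z| = 61.2.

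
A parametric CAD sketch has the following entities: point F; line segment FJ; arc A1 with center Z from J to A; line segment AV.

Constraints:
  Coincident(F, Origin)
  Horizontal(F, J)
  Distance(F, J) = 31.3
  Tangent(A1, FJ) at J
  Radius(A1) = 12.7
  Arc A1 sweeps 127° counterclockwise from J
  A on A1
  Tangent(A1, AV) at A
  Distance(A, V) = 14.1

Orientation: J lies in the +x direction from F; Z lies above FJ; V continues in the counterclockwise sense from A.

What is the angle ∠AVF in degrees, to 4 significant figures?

83.20°

F is at the origin; F and J share the same y with |FJ| = 31.3 and J on the +x side, so J = (31.30, 0.000). A1 meets FJ tangentially, so ZJ is at right angles to FJ, so Z = J + (0, 12.7) = (31.30, 12.70). On A1, J sits at bearing -90° from Z; a 127° counterclockwise sweep puts A at bearing 37°, so A = Z + 12.7·(cos 37°, sin 37°) = (41.44, 20.34). The tangent condition forces ZA to be normal to AV, so AV runs along (−sin 37°, cos 37°); with |AV| = 14.1, V = (32.96, 31.60). Then cos ∠AVF = VA·VF / (|VA||VF|), giving 83.20°.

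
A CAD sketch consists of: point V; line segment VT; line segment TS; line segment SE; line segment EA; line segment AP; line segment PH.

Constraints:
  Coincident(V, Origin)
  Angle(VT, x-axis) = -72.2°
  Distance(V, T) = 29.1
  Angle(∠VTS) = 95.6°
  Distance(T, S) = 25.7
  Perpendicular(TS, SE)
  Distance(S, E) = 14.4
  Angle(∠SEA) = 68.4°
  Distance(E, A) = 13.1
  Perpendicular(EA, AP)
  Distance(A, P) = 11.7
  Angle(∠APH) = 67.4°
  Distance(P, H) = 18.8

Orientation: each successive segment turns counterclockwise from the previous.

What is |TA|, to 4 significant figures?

16.57

V is at the origin; VT runs at -72.2° with length 29.1, so T = (8.896, -27.71). ∠VTS = 95.6° gives TS at 12.20° from the x-axis; with |TS| = 25.7, S = (34.02, -22.28). TS is perpendicular to SE, so SE runs at 102.2°; with |SE| = 14.4, E = (30.97, -8.201). ∠SEA = 68.4° gives EA at -146.2° from the x-axis; with |EA| = 13.1, A = (20.09, -15.49). Then |TA| = |A − T| = 16.57.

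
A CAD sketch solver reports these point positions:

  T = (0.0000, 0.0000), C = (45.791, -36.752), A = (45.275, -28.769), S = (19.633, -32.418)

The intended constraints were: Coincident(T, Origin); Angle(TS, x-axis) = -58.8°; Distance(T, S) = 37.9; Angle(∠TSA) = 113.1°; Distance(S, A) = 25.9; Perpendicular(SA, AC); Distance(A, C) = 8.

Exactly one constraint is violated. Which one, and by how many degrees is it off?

Perpendicular(SA, AC) — off by 4.40°.

T = (0.00, 0.00) ✓; TS at -58.80° ✓; |TS| = 37.90 ✓; ∠TSA = 113.1° ✓; |SA| = 25.90 ✓; ∠(SA, AC) = 94.40° ✗; |AC| = 8.000 ✓.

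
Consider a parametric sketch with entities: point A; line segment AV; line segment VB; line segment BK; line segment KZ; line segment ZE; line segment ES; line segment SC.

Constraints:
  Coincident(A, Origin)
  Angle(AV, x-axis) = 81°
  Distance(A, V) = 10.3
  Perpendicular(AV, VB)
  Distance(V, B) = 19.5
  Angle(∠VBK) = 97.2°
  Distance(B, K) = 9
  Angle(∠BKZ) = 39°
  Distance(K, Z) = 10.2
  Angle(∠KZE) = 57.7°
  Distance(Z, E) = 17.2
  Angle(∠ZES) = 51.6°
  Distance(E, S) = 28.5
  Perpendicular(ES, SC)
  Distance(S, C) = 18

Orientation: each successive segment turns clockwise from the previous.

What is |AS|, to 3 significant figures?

22.5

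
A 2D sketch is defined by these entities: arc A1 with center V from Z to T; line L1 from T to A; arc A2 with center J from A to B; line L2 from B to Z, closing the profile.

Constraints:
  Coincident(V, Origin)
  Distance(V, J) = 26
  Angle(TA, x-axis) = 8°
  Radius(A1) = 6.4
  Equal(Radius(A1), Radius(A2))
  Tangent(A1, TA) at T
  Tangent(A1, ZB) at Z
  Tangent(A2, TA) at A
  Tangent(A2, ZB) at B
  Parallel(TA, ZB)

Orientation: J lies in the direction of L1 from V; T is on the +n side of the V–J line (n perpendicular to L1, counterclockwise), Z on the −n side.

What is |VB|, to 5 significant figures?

26.776

Tangency of A1 to both parallel lines with radius 6.4 puts T and Z at V ± 6.4·n: T = (-0.89071, 6.3377), Z = (0.89071, -6.3377). Equal radii place A and B the same way about J: A = J + 6.4·n = (24.856, 9.9562), B = J − 6.4·n = (26.638, -2.7192). Then |VB| = |B − V| = 26.776.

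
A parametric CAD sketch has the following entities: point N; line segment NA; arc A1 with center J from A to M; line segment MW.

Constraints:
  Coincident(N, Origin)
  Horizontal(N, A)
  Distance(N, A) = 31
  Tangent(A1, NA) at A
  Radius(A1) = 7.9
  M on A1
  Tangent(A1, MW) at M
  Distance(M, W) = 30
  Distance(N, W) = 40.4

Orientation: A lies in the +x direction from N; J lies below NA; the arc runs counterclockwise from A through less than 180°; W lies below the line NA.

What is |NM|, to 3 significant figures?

24.1

Checks: |JM| = 7.900 ✓; ∠(JM, MW) = 90.00° ✓; |MW| = 30.00 ✓; |NW| = 40.40 ✓.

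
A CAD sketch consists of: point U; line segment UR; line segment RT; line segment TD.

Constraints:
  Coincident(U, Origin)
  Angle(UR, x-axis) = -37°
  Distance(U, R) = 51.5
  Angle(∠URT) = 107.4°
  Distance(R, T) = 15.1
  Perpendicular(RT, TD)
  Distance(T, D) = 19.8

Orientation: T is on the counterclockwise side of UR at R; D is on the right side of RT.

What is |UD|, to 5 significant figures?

75.389

U is at the origin; UR runs at -37.0° with length 51.5, so R = 51.5·(cos -37.0°, sin -37.0°) = (41.130, -30.993). ∠URT = 107.4°, so RT runs at -37.0° + (180° − 107.4°) = 35.600° from the x-axis; with |RT| = 15.1, T = R + 15.1·(cos 35.600°, sin 35.600°) = (53.408, -22.203). RT ⟂ TD; with |TD| = 19.8 on the right of RT, D = T + 19.8·(0.58212, -0.81310) = (64.934, -38.303). Then |UD| = |D − U| = 75.389.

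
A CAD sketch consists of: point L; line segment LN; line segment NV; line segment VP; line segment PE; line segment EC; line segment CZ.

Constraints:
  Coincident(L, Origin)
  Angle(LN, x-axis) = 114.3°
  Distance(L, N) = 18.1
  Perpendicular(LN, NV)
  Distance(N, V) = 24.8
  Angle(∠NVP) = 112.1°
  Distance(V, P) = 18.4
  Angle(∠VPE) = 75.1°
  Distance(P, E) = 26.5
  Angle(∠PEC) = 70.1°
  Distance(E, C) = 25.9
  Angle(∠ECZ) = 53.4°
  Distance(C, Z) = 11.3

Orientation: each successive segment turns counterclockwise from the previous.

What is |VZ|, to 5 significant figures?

7.2960

L is at the origin; LN runs at 114.3° with length 18.1, so N = (-7.4484, 16.496). LN ⟂ NV, so NV runs at -155.70°; with |NV| = 24.8, V = (-30.051, 6.2908). ∠NVP = 112.1° gives VP at -87.800° from the x-axis; with |VP| = 18.4, P = (-29.345, -12.096). ∠VPE = 75.1° gives PE at 17.100° from the x-axis; with |PE| = 26.5, E = (-4.0164, -4.3035). ∠PEC = 70.1° gives EC at 127.00° from the x-axis; with |EC| = 25.9, C = (-19.603, 16.381). ∠ECZ = 53.4° gives CZ at -106.40° from the x-axis; with |CZ| = 11.3, Z = (-22.794, 5.5409). Then |VZ| = |Z − V| = 7.2960.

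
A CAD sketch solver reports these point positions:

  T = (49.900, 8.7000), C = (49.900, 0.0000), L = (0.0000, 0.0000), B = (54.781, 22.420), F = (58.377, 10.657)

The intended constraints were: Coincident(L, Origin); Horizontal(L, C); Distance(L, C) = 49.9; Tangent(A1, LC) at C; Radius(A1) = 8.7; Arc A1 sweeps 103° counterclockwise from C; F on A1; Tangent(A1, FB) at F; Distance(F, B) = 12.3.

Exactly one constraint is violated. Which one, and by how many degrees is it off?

Tangent(A1, FB) at F — off by 4.00°.

L = (0.00, 0.00) ✓; L.y = 0.00, C.y = 0.00 ✓; |LC| = 49.90 ✓; ∠(TC, CL) = 90.00° ✓; |TC| = 8.700 ✓; bearing(T→F) − bearing(T→C) = 103.0° ✓; |TF| = 8.700 ✓; ∠(TF, FB) = 86.00° ✗; |FB| = 12.30 ✓.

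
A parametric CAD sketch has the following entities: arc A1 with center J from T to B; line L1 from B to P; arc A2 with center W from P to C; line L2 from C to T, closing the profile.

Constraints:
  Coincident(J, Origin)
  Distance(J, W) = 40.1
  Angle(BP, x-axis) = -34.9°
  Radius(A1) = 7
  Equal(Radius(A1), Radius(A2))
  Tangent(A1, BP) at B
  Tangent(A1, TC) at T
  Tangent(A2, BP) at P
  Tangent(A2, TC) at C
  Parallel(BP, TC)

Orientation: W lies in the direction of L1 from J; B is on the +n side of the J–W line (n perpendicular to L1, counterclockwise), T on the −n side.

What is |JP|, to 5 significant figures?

40.706

The slot axis is L1's direction at -34.9°, so u = (cos -34.9°, sin -34.9°) = (0.82015, -0.57215) and n = (−sin -34.9°, cos -34.9°) = (0.57215, 0.82015). J is at the origin and W lies 40.1 along u from J, so W = 40.1·u = (32.888, -22.943). Tangency of A1 to both parallel lines with radius 7.0 puts B and T at J ± 7.0·n: B = (4.0050, 5.7411), T = (-4.0050, -5.7411). Equal radii place P and C the same way about W: P = W + 7.0·n = (36.893, -17.202), C = W − 7.0·n = (28.883, -28.684). Then |JP| = |P − J| = 40.706.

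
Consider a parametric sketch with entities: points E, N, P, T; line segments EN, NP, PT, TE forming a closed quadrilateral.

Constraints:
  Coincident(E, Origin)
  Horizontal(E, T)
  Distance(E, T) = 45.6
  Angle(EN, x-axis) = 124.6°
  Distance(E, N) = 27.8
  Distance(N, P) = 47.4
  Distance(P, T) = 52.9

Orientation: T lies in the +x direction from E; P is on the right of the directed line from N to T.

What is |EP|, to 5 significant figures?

22.657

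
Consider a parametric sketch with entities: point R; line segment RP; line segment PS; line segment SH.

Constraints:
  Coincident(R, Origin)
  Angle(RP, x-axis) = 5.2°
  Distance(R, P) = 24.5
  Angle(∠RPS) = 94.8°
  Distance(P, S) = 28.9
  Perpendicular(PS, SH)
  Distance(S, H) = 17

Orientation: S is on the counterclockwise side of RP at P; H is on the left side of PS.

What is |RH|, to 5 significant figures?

31.826

R is at the origin; RP runs at 5.2° with length 24.5, so P = 24.5·(cos 5.2°, sin 5.2°) = (24.399, 2.2205). ∠RPS = 94.8°, so PS runs at 5.2° + (180° − 94.8°) = 90.400° from the x-axis; with |PS| = 28.9, S = P + 28.9·(cos 90.400°, sin 90.400°) = (24.197, 31.120). PS ⟂ SH; with |SH| = 17.0 on the left of PS, H = S + 17.0·(-0.99998, -0.0069813) = (7.1978, 31.001). Then |RH| = |H − R| = 31.826.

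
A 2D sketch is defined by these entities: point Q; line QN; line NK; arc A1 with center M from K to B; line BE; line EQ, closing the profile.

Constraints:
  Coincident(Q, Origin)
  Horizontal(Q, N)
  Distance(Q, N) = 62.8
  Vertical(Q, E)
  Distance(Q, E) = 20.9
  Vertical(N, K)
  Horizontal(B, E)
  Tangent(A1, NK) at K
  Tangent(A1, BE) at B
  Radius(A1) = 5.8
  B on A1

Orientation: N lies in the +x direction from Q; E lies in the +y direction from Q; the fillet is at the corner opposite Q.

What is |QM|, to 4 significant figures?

58.97

Q is at the origin; Q and N share the same y with |QN| = 62.8 and N on the +x side, so N = (62.80, 0.000). Q and E share the same x with |QE| = 20.9 and E on the +y side, so E = (0.000, 20.90). The virtual corner opposite Q is at (62.80, 20.90). Since A1 is tangent to NK there, MK ⟂ NK and since A1 is tangent to BE there, MB ⟂ BE, with radius 5.8, so the center M sits 5.8 in from both sides at M = (57.00, 15.10). Then |QM| = |M − Q| = 58.97.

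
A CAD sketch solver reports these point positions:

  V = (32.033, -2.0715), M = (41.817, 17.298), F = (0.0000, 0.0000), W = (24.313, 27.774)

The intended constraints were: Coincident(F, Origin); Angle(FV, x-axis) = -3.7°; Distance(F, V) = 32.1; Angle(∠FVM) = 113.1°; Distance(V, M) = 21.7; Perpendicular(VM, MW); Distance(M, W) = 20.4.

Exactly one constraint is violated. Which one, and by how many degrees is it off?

Perpendicular(VM, MW) — off by 4.10°.

F = (0.00, 0.00) ✓; FV at -3.700° ✓; |FV| = 32.10 ✓; ∠FVM = 113.1° ✓; |VM| = 21.70 ✓; ∠(VM, MW) = 85.90° ✗; |MW| = 20.40 ✓.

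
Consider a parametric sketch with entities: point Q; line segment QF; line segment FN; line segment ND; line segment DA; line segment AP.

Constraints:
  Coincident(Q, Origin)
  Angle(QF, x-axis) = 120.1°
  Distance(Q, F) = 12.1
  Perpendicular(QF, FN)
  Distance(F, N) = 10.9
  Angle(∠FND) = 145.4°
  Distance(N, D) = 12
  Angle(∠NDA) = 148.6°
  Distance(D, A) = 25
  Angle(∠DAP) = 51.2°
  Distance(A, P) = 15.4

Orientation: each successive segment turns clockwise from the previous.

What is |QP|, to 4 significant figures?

21.05

∠NDA = 148.6° gives DA at -35.90° from the x-axis; with |DA| = 25.0, A = (35.58, 0.3340). ∠DAP = 51.2° gives AP at -164.7° from the x-axis; with |AP| = 15.4, P = (20.72, -3.730). Then |QP| = |P − Q| = 21.05.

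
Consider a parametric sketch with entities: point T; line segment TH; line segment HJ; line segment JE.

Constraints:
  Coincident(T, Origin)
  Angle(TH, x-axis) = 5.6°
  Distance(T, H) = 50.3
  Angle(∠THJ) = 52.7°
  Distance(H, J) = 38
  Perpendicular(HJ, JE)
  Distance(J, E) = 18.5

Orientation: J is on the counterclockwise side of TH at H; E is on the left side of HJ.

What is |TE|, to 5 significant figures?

22.788

∠THJ = 52.7°, so HJ runs at 5.6° + (180° − 52.7°) = 132.90° from the x-axis; with |HJ| = 38.0, J = H + 38.0·(cos 132.90°, sin 132.90°) = (24.193, 32.745). The perpendicularity gives JE at right angles to HJ; with |JE| = 18.5 on the left of HJ, E = J + 18.5·(-0.73254, -0.68072) = (10.641, 20.152). Then |TE| = |E − T| = 22.788.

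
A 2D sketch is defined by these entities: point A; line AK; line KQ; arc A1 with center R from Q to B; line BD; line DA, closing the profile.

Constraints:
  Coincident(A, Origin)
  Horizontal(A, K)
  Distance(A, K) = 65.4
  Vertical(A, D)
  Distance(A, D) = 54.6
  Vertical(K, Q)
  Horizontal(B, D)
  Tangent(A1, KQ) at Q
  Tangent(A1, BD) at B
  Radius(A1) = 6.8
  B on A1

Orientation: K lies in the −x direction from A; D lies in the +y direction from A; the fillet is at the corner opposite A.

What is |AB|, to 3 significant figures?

80.1

A is at the origin; A and K share the same y with |AK| = 65.4 and K on the −x side, so K = (-65.4, 0.00). A and D share the same x with |AD| = 54.6 and D on the +y side, so D = (0.00, 54.6). The virtual corner opposite A is at (-65.4, 54.6). Since A1 is tangent to KQ there, RQ ⟂ KQ and the tangent condition forces RB to be normal to BD, with radius 6.8, so the center R sits 6.8 in from both sides at R = (-58.6, 47.8). That places the tangent points at Q = (-65.4, 47.8) on KQ and B = (-58.6, 54.6) on BD. Then |AB| = |B − A| = 80.1.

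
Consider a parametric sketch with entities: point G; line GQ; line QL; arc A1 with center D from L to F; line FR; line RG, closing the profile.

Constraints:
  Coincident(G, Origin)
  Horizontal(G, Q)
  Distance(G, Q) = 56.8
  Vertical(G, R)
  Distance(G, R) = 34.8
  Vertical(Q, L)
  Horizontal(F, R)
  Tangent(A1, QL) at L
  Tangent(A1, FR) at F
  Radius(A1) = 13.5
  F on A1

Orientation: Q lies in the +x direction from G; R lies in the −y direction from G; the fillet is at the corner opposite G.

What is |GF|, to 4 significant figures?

55.55

G is at the origin; GQ is horizontal with |GQ| = 56.8 and Q on the +x side, so Q = (56.80, 0.000). G and R share the same x with |GR| = 34.8 and R on the −y side, so R = (0.000, -34.80). The virtual corner opposite G is at (56.80, -34.80). Tangency of A1 to QL means the radius DL is perpendicular to QL and the tangent condition forces DF to be normal to FR, with radius 13.5, so the center D sits 13.5 in from both sides at D = (43.30, -21.30). That places the tangent points at L = (56.80, -21.30) on QL and F = (43.30, -34.80) on FR. Then |GF| = |F − G| = 55.55.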